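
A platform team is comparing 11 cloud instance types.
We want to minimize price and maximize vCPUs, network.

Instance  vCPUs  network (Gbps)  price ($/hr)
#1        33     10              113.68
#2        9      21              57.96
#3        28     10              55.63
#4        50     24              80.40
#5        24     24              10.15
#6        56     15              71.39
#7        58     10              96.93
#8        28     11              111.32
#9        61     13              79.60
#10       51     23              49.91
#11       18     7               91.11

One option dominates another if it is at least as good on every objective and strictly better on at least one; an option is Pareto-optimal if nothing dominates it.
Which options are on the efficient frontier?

#1: dominated by #4 (vCPUs 50≥33, network 24≥10, price 80.40≤113.68).
#2: dominated by #5 (vCPUs 24≥9, network 24≥21, price 10.15≤57.96).
#3: dominated by #10 (vCPUs 51≥28, network 23≥10, price 49.91≤55.63).
#4: not dominated.
#5: not dominated (best price).
#6: not dominated.
#7: dominated by #9 (vCPUs 61≥58, network 13≥10, price 79.60≤96.93).
#8: dominated by #4 (vCPUs 50≥28, network 24≥11, price 80.40≤111.32).
#9: not dominated (best vCPUs).
#10: not dominated.
#11: dominated by #3 (vCPUs 28≥18, network 10≥7, price 55.63≤91.11).

#4, #5, #6, #9, #10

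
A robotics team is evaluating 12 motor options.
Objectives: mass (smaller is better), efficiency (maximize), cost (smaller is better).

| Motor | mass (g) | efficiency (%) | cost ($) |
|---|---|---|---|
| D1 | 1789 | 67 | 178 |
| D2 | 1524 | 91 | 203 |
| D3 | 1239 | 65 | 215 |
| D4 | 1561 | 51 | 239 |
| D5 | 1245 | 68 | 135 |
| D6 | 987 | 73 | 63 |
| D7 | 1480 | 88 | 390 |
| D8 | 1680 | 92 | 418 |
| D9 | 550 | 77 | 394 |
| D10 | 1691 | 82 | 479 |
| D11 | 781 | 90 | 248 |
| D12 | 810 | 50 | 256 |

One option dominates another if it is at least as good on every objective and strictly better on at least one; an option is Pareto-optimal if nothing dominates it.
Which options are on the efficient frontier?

D2, D6, D8, D9, D11

D1: dominated by D5 (mass 1245≤1789, efficiency 68≥67, cost 135≤178).
D2: not dominated.
D3: dominated by D6 (mass 987≤1239, efficiency 73≥65, cost 63≤215).
D4: dominated by D2 (mass 1524≤1561, efficiency 91≥51, cost 203≤239).
D5: dominated by D6 (mass 987≤1245, efficiency 73≥68, cost 63≤135).
D6: not dominated (best cost).
D7: dominated by D11 (mass 781≤1480, efficiency 90≥88, cost 248≤390).
D8: not dominated (best efficiency).
D9: not dominated (best mass).
D10: dominated by D2 (mass 1524≤1691, efficiency 91≥82, cost 203≤479).
D11: not dominated.
D12: dominated by D11 (mass 781≤810, efficiency 90≥50, cost 248≤256).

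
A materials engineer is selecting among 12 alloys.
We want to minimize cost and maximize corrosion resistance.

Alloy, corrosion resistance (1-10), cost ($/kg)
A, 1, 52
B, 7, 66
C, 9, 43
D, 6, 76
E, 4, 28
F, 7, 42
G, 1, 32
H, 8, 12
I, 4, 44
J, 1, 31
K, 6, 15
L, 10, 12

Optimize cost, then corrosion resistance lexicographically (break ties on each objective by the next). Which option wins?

First minimize cost: best is 12, kept {H, L}.
Then maximize corrosion resistance: best is 10, kept {L}.

L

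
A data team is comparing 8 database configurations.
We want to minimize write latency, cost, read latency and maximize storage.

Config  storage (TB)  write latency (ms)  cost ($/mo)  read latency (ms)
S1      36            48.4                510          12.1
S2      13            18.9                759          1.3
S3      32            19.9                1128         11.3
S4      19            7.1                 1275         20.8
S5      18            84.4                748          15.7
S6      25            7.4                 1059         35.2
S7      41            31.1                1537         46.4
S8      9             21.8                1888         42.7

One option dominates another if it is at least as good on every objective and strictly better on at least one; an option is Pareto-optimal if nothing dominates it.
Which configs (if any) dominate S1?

S2: worse on storage (13 vs 36).
S3: worse on storage (32 vs 36).
S4: worse on storage (19 vs 36).
S5: worse on storage (18 vs 36).
S6: worse on storage (25 vs 36).
S7: worse on cost (1537 vs 510).
S8: worse on storage (9 vs 36).
No option dominates S1.

none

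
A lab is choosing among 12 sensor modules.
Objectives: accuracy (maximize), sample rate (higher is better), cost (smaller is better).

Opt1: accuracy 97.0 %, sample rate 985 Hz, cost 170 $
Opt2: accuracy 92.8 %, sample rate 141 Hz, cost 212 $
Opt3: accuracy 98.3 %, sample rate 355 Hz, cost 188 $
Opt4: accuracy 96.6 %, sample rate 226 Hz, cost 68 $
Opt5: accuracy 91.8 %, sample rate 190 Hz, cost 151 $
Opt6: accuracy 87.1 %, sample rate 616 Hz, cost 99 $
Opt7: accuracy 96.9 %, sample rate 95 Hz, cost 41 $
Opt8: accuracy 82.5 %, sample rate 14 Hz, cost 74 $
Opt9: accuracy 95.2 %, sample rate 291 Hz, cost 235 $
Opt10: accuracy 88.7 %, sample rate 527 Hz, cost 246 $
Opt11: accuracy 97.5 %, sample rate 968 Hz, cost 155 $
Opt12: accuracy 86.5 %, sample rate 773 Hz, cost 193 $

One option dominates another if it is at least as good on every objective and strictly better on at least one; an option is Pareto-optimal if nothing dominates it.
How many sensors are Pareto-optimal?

6

Opt1: not dominated (best sample rate).
Opt2: dominated by Opt1 (accuracy 97.0≥92.8, sample rate 985≥141, cost 170≤212).
Opt3: not dominated (best accuracy).
Opt4: not dominated.
Opt5: dominated by Opt4 (accuracy 96.6≥91.8, sample rate 226≥190, cost 68≤151).
Opt6: not dominated.
Opt7: not dominated (best cost).
Opt8: dominated by Opt4 (accuracy 96.6≥82.5, sample rate 226≥14, cost 68≤74).
Opt9: dominated by Opt1 (accuracy 97.0≥95.2, sample rate 985≥291, cost 170≤235).
Opt10: dominated by Opt1 (accuracy 97.0≥88.7, sample rate 985≥527, cost 170≤246).
Opt11: not dominated.
Opt12: dominated by Opt1 (accuracy 97.0≥86.5, sample rate 985≥773, cost 170≤193).
Pareto-optimal: Opt1, Opt3, Opt4, Opt6, Opt7, Opt11 → 6.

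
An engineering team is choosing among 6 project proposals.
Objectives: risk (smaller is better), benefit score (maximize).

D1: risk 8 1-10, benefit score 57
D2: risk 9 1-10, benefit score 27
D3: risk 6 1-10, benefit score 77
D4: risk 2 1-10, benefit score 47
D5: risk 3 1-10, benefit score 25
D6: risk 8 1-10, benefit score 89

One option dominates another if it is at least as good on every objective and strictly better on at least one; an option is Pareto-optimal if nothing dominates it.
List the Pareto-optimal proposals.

D1: dominated by D3 (risk 6≤8, benefit score 77≥57).
D2: dominated by D1 (risk 8≤9, benefit score 57≥27).
D3: not dominated.
D4: not dominated (best risk).
D5: dominated by D4 (risk 2≤3, benefit score 47≥25).
D6: not dominated (best benefit score).

D3, D4, D6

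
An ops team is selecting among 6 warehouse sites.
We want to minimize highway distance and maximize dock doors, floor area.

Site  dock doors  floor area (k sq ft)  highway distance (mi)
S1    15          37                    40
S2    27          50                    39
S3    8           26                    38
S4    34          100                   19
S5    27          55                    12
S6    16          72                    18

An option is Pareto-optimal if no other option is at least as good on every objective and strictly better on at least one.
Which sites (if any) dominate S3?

S4: dock doors 34≥8, floor area 100≥26, highway distance 19≤38 — dominates S3.
S5: dock doors 27≥8, floor area 55≥26, highway distance 12≤38 — dominates S3.
S6: dock doors 16≥8, floor area 72≥26, highway distance 18≤38 — dominates S3.
Others (S1, S2) are each worse than S3 on at least one objective.

S4, S5, S6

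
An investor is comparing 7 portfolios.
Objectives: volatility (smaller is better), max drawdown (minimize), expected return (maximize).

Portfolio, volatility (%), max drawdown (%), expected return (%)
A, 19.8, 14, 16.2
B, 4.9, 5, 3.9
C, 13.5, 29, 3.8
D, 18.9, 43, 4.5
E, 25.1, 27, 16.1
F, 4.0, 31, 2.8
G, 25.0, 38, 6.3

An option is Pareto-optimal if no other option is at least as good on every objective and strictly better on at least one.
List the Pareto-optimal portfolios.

A, B, D, F

A: not dominated (best expected return).
B: not dominated (best max drawdown).
C: dominated by B (volatility 4.9≤13.5, max drawdown 5≤29, expected return 3.9≥3.8).
D: not dominated.
E: dominated by A (volatility 19.8≤25.1, max drawdown 14≤27, expected return 16.2≥16.1).
F: not dominated (best volatility).
G: dominated by A (volatility 19.8≤25.0, max drawdown 14≤38, expected return 16.2≥6.3).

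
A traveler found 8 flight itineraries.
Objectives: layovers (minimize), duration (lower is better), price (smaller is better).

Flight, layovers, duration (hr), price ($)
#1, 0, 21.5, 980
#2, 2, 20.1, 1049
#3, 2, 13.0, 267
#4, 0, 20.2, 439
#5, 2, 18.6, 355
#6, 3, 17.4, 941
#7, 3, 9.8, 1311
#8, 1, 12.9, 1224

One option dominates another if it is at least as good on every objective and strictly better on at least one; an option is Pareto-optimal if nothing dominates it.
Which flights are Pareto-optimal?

#3, #4, #7, #8

#1: dominated by #4 (layovers 0≤0, duration 20.2≤21.5, price 439≤980).
#2: dominated by #3 (layovers 2≤2, duration 13.0≤20.1, price 267≤1049).
#3: not dominated (best price).
#4: not dominated.
#5: dominated by #3 (layovers 2≤2, duration 13.0≤18.6, price 267≤355).
#6: dominated by #3 (layovers 2≤3, duration 13.0≤17.4, price 267≤941).
#7: not dominated (best duration).
#8: not dominated.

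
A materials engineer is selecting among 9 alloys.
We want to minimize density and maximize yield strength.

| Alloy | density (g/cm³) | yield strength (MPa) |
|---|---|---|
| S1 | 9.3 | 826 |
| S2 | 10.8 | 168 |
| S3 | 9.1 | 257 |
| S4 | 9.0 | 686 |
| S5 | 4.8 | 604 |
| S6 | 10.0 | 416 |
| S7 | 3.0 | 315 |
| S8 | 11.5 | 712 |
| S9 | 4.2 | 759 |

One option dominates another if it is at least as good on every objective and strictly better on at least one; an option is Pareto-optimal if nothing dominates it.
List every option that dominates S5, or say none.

S9: density 4.2≤4.8, yield strength 759≥604 — dominates S5.
Others (S1, S2, S3, S4, S6, S7, S8) are each worse than S5 on at least one objective.

S9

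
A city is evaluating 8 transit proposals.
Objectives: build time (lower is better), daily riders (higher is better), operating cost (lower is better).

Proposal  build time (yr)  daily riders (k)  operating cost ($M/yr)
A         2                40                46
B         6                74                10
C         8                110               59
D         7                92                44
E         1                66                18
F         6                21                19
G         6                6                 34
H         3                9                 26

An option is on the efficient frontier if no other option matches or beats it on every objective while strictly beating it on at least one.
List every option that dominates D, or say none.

A: worse on daily riders (40 vs 92).
B: worse on daily riders (74 vs 92).
C: worse on build time (8 vs 7).
E: worse on daily riders (66 vs 92).
F: worse on daily riders (21 vs 92).
G: worse on daily riders (6 vs 92).
H: worse on daily riders (9 vs 92).
No option dominates D.

none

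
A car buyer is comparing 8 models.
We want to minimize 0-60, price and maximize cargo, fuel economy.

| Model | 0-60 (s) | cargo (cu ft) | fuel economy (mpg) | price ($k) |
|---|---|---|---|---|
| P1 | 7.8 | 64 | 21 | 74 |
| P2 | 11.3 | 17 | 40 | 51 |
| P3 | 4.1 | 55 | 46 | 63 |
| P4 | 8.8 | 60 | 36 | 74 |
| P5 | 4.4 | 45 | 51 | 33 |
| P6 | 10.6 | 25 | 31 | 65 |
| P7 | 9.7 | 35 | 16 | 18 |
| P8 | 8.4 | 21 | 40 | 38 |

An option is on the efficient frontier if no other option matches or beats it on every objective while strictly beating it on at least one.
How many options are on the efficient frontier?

5

P1: not dominated (best cargo).
P2: dominated by P5 (0-60 4.4≤11.3, cargo 45≥17, fuel economy 51≥40, price 33≤51).
P3: not dominated (best 0-60).
P4: not dominated.
P5: not dominated (best fuel economy).
P6: dominated by P3 (0-60 4.1≤10.6, cargo 55≥25, fuel economy 46≥31, price 63≤65).
P7: not dominated (best price).
P8: dominated by P5 (0-60 4.4≤8.4, cargo 45≥21, fuel economy 51≥40, price 33≤38).
Pareto-optimal: P1, P3, P4, P5, P7 → 5.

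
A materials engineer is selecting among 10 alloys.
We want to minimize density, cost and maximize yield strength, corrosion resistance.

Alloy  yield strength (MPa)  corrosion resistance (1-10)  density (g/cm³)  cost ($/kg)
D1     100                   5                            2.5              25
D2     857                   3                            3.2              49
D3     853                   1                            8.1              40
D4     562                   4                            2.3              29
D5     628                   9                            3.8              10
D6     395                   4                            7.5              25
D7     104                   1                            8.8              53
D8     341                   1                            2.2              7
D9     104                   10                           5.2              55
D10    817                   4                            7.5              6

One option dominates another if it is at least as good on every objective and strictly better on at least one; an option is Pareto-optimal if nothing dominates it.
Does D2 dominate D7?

D2 vs D7: yield strength 857≥104, corrosion resistance 3≥1, density 3.2≤8.8, cost 49≤53 — D2 is at least as good on every objective with at least one strict improvement.

Yes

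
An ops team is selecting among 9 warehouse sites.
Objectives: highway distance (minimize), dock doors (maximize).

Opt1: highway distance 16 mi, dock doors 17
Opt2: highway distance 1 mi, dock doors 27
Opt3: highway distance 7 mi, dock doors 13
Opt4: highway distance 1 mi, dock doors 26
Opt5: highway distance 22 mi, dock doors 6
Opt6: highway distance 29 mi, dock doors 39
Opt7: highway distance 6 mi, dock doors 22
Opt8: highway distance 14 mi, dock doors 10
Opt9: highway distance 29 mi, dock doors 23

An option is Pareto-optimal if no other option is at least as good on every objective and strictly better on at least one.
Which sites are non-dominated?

Opt2, Opt6

Opt1: dominated by Opt2 (highway distance 1≤16, dock doors 27≥17).
Opt2: not dominated.
Opt3: dominated by Opt2 (highway distance 1≤7, dock doors 27≥13).
Opt4: dominated by Opt2 (highway distance 1≤1, dock doors 27≥26).
Opt5: dominated by Opt1 (highway distance 16≤22, dock doors 17≥6).
Opt6: not dominated (best dock doors).
Opt7: dominated by Opt2 (highway distance 1≤6, dock doors 27≥22).
Opt8: dominated by Opt2 (highway distance 1≤14, dock doors 27≥10).
Opt9: dominated by Opt2 (highway distance 1≤29, dock doors 27≥23).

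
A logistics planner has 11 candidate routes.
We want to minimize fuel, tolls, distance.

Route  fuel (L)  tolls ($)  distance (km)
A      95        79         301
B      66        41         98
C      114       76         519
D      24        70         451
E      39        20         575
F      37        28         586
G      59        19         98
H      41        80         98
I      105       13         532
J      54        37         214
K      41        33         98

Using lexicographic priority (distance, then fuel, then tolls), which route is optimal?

K

First minimize distance: best is 98, kept {B, G, H, K}.
Then minimize fuel: best is 41, kept {H, K}.
Then minimize tolls: best is 33, kept {K}.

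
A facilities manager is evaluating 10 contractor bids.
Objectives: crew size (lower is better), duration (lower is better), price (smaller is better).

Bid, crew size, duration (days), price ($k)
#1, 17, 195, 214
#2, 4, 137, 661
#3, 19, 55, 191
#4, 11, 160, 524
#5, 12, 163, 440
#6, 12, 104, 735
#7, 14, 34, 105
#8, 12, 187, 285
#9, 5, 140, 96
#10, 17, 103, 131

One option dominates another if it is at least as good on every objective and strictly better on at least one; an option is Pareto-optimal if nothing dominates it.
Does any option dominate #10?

Yes

#7 vs #10: crew size 14≤17, duration 34≤103, price 105≤131 — #7 is at least as good on every objective and strictly better on at least one, so #7 dominates #10.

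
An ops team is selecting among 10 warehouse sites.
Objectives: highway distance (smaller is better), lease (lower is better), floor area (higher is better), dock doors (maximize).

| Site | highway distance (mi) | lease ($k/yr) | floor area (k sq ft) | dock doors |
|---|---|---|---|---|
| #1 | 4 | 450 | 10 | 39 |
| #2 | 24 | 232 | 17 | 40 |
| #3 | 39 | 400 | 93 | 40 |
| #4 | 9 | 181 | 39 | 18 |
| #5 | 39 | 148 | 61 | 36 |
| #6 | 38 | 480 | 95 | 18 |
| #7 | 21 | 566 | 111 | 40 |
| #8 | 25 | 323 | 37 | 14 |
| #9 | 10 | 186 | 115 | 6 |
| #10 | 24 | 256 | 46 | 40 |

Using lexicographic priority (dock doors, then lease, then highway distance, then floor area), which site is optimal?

First maximize dock doors: best is 40, kept {#2, #3, #7, #10}.
Then minimize lease: best is 232, kept {#2}.

#2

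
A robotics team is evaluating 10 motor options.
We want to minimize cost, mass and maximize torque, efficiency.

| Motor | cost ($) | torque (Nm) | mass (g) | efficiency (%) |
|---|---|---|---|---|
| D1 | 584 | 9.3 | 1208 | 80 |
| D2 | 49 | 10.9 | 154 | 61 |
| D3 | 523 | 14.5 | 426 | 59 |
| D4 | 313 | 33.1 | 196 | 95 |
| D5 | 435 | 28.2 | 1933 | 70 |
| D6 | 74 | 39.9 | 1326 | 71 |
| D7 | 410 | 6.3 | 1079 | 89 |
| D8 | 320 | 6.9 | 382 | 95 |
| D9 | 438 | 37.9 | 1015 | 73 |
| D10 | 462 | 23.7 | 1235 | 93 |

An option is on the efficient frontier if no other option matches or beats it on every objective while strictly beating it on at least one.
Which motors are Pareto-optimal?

D1: dominated by D4 (cost 313≤584, torque 33.1≥9.3, mass 196≤1208, efficiency 95≥80).
D2: not dominated (best cost).
D3: dominated by D4 (cost 313≤523, torque 33.1≥14.5, mass 196≤426, efficiency 95≥59).
D4: not dominated.
D5: dominated by D4 (cost 313≤435, torque 33.1≥28.2, mass 196≤1933, efficiency 95≥70).
D6: not dominated (best torque).
D7: dominated by D4 (cost 313≤410, torque 33.1≥6.3, mass 196≤1079, efficiency 95≥89).
D8: dominated by D4 (cost 313≤320, torque 33.1≥6.9, mass 196≤382, efficiency 95≥95).
D9: not dominated.
D10: dominated by D4 (cost 313≤462, torque 33.1≥23.7, mass 196≤1235, efficiency 95≥93).

D2, D4, D6, D9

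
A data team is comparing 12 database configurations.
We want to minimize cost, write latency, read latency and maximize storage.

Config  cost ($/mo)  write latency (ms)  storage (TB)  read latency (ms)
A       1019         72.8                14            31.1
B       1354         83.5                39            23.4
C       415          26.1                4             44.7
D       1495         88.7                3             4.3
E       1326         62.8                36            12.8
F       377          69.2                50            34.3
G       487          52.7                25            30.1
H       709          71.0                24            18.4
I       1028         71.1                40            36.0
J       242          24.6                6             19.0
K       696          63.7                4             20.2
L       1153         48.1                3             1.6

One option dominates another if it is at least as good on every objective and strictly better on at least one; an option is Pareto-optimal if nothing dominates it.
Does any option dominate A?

G vs A: cost 487≤1019, write latency 52.7≤72.8, storage 25≥14, read latency 30.1≤31.1 — G is at least as good on every objective and strictly better on at least one, so G dominates A.

Yes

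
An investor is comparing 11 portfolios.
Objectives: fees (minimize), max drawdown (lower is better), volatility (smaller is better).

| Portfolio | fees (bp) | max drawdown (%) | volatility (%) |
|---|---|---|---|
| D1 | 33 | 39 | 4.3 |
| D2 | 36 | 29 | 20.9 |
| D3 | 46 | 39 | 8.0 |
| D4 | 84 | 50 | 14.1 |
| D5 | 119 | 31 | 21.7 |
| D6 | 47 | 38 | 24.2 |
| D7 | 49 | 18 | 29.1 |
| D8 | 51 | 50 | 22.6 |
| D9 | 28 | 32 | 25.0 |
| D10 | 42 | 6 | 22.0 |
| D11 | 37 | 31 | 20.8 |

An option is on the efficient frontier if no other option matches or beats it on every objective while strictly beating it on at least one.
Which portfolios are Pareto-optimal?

D1, D2, D9, D10, D11

D1: not dominated (best volatility).
D2: not dominated.
D3: dominated by D1 (fees 33≤46, max drawdown 39≤39, volatility 4.3≤8.0).
D4: dominated by D1 (fees 33≤84, max drawdown 39≤50, volatility 4.3≤14.1).
D5: dominated by D2 (fees 36≤119, max drawdown 29≤31, volatility 20.9≤21.7).
D6: dominated by D2 (fees 36≤47, max drawdown 29≤38, volatility 20.9≤24.2).
D7: dominated by D10 (fees 42≤49, max drawdown 6≤18, volatility 22.0≤29.1).
D8: dominated by D1 (fees 33≤51, max drawdown 39≤50, volatility 4.3≤22.6).
D9: not dominated (best fees).
D10: not dominated (best max drawdown).
D11: not dominated.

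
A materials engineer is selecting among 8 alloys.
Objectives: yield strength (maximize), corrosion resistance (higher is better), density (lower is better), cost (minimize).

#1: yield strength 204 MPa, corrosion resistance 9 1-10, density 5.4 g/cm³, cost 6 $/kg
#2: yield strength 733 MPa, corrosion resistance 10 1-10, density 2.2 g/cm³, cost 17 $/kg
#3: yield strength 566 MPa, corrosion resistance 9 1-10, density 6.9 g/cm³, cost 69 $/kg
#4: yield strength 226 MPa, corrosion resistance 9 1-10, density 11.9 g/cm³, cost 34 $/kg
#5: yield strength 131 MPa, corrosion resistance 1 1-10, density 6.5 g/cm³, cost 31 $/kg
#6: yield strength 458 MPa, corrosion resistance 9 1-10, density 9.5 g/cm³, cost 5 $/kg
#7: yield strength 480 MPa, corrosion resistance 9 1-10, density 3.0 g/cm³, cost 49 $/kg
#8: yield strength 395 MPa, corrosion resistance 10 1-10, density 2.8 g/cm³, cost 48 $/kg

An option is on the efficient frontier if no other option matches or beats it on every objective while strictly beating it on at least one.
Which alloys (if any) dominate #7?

#2

#2: yield strength 733≥480, corrosion resistance 10≥9, density 2.2≤3.0, cost 17≤49 — dominates #7.
Others (#1, #3, #4, #5, #6, #8) are each worse than #7 on at least one objective.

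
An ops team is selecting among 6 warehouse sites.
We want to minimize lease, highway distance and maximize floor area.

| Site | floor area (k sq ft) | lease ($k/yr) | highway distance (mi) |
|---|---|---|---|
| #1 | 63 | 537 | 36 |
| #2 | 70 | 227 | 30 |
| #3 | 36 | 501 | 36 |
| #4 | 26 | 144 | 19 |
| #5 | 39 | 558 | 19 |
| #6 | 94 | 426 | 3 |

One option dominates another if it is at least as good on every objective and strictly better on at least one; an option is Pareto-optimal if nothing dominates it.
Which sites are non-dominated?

#1: dominated by #2 (floor area 70≥63, lease 227≤537, highway distance 30≤36).
#2: not dominated.
#3: dominated by #2 (floor area 70≥36, lease 227≤501, highway distance 30≤36).
#4: not dominated (best lease).
#5: dominated by #6 (floor area 94≥39, lease 426≤558, highway distance 3≤19).
#6: not dominated (best floor area).

#2, #4, #6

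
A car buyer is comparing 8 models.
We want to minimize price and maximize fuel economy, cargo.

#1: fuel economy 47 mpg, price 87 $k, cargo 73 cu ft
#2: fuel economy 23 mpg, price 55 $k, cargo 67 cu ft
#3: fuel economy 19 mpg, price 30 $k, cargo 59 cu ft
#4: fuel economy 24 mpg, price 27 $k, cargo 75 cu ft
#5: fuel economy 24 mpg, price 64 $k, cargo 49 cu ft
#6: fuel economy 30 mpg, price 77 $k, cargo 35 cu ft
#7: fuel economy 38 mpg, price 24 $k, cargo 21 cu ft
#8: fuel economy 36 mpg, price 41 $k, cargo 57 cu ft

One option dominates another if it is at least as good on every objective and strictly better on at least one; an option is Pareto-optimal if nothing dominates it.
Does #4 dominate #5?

#4 vs #5: fuel economy 24≥24, price 27≤64, cargo 75≥49 — #4 is at least as good on every objective with at least one strict improvement.

Yes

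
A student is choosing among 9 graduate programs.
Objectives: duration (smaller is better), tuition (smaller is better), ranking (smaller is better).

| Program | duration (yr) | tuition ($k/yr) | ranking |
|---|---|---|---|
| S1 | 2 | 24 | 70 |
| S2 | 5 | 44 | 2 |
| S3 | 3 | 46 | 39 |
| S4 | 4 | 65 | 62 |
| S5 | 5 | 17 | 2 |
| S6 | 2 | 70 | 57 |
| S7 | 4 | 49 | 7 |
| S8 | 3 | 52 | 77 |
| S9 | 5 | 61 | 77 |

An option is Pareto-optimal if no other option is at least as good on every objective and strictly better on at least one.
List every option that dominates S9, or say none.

S1: duration 2≤5, tuition 24≤61, ranking 70≤77 — dominates S9.
S2: duration 5≤5, tuition 44≤61, ranking 2≤77 — dominates S9.
S3: duration 3≤5, tuition 46≤61, ranking 39≤77 — dominates S9.
S5: duration 5≤5, tuition 17≤61, ranking 2≤77 — dominates S9.
S7: duration 4≤5, tuition 49≤61, ranking 7≤77 — dominates S9.
S8: duration 3≤5, tuition 52≤61, ranking 77≤77 — dominates S9.
Others (S4, S6) are each worse than S9 on at least one objective.

S1, S2, S3, S5, S7, S8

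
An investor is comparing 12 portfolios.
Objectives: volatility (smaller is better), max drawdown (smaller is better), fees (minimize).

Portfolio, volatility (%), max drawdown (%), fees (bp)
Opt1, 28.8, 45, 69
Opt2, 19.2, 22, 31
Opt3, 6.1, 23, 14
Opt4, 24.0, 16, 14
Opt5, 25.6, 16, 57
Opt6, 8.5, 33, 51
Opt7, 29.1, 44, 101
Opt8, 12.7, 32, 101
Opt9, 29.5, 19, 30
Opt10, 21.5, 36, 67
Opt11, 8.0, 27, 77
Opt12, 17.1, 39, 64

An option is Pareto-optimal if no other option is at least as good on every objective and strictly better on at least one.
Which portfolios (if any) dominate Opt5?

Opt4: volatility 24.0≤25.6, max drawdown 16≤16, fees 14≤57 — dominates Opt5.
Others (Opt1, Opt2, Opt3, Opt6, Opt7, Opt8, Opt9, Opt10, Opt11, Opt12) are each worse than Opt5 on at least one objective.

Opt4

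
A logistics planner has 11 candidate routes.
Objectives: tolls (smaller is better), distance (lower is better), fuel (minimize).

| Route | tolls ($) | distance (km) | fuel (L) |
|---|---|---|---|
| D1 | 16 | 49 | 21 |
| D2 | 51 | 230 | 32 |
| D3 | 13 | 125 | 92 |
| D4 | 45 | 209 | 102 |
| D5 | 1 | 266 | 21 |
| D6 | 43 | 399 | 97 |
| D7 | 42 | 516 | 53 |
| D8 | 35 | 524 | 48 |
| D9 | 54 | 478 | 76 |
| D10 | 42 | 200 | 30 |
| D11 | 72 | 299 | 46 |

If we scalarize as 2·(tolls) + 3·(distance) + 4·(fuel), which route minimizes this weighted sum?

D1: 2·16 + 3·49 + 4·21 = 263
D2: 2·51 + 3·230 + 4·32 = 920
D3: 2·13 + 3·125 + 4·92 = 769
D4: 2·45 + 3·209 + 4·102 = 1125
D5: 2·1 + 3·266 + 4·21 = 884
D6: 2·43 + 3·399 + 4·97 = 1671
D7: 2·42 + 3·516 + 4·53 = 1844
D8: 2·35 + 3·524 + 4·48 = 1834
D9: 2·54 + 3·478 + 4·76 = 1846
D10: 2·42 + 3·200 + 4·30 = 804
D11: 2·72 + 3·299 + 4·46 = 1225
Lowest: D1 at 263.

D1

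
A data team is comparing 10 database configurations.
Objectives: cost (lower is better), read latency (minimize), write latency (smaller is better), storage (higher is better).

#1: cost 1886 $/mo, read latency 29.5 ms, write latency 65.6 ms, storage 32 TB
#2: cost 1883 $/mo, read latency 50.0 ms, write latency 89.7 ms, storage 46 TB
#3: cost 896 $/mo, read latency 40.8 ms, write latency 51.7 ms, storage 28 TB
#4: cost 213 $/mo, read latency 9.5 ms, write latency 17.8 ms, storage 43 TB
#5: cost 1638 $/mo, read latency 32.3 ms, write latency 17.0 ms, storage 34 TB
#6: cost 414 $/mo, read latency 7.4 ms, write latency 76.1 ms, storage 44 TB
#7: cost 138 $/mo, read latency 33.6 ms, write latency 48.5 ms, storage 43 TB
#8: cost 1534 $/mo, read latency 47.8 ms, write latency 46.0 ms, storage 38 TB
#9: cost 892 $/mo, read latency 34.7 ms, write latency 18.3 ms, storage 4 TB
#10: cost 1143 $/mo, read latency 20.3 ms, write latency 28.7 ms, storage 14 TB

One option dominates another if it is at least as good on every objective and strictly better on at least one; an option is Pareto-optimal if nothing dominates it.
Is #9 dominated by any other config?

Yes

#4 vs #9: cost 213≤892, read latency 9.5≤34.7, write latency 17.8≤18.3, storage 43≥4 — #4 is at least as good on every objective and strictly better on at least one, so #4 dominates #9.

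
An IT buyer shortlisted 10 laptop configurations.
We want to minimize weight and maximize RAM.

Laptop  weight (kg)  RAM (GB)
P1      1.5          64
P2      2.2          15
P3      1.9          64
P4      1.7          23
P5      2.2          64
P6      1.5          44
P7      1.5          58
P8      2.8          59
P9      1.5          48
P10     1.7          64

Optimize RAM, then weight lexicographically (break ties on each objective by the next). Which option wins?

P1

First maximize RAM: best is 64, kept {P1, P3, P5, P10}.
Then minimize weight: best is 1.5, kept {P1}.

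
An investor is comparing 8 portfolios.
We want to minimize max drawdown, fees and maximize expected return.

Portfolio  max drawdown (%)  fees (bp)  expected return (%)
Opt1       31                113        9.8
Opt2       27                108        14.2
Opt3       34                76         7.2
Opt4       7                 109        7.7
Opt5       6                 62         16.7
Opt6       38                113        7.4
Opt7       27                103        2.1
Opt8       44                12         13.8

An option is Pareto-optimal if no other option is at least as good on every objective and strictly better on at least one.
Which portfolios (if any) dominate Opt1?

Opt2, Opt5

Opt2: max drawdown 27≤31, fees 108≤113, expected return 14.2≥9.8 — dominates Opt1.
Opt5: max drawdown 6≤31, fees 62≤113, expected return 16.7≥9.8 — dominates Opt1.
Others (Opt3, Opt4, Opt6, Opt7, Opt8) are each worse than Opt1 on at least one objective.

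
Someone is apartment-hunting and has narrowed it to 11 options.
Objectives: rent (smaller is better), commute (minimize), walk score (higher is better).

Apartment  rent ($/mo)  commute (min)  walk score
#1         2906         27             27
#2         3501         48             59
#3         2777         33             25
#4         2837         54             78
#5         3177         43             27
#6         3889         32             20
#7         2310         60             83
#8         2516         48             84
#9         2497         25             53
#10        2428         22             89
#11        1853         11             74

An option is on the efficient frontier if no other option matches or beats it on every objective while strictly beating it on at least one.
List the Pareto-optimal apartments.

#1: dominated by #9 (rent 2497≤2906, commute 25≤27, walk score 53≥27).
#2: dominated by #8 (rent 2516≤3501, commute 48≤48, walk score 84≥59).
#3: dominated by #9 (rent 2497≤2777, commute 25≤33, walk score 53≥25).
#4: dominated by #8 (rent 2516≤2837, commute 48≤54, walk score 84≥78).
#5: dominated by #1 (rent 2906≤3177, commute 27≤43, walk score 27≥27).
#6: dominated by #1 (rent 2906≤3889, commute 27≤32, walk score 27≥20).
#7: not dominated.
#8: dominated by #10 (rent 2428≤2516, commute 22≤48, walk score 89≥84).
#9: dominated by #10 (rent 2428≤2497, commute 22≤25, walk score 89≥53).
#10: not dominated (best walk score).
#11: not dominated (best rent).

#7, #10, #11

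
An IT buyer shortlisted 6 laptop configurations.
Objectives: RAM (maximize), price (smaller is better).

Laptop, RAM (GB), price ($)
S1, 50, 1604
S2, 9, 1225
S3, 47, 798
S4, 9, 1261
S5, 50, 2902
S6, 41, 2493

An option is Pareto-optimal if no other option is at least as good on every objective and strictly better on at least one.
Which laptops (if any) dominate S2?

S3: RAM 47≥9, price 798≤1225 — dominates S2.
Others (S1, S4, S5, S6) are each worse than S2 on at least one objective.

S3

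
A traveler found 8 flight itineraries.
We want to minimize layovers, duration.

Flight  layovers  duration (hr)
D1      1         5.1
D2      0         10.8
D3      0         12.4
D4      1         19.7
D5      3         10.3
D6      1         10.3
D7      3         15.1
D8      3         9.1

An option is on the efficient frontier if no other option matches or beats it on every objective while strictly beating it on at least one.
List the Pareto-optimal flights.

D1: not dominated (best duration).
D2: not dominated.
D3: dominated by D2 (layovers 0≤0, duration 10.8≤12.4).
D4: dominated by D1 (layovers 1≤1, duration 5.1≤19.7).
D5: dominated by D1 (layovers 1≤3, duration 5.1≤10.3).
D6: dominated by D1 (layovers 1≤1, duration 5.1≤10.3).
D7: dominated by D1 (layovers 1≤3, duration 5.1≤15.1).
D8: dominated by D1 (layovers 1≤3, duration 5.1≤9.1).

D1, D2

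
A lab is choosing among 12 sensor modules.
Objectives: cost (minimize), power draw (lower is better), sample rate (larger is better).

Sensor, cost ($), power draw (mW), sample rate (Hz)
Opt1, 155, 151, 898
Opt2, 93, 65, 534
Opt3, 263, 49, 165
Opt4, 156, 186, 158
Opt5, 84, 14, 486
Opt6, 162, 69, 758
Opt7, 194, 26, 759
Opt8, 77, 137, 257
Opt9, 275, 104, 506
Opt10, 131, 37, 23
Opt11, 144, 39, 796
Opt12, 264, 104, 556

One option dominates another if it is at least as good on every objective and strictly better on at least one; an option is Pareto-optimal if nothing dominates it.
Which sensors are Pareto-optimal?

Opt1: not dominated (best sample rate).
Opt2: not dominated.
Opt3: dominated by Opt5 (cost 84≤263, power draw 14≤49, sample rate 486≥165).
Opt4: dominated by Opt1 (cost 155≤156, power draw 151≤186, sample rate 898≥158).
Opt5: not dominated (best power draw).
Opt6: dominated by Opt11 (cost 144≤162, power draw 39≤69, sample rate 796≥758).
Opt7: not dominated.
Opt8: not dominated (best cost).
Opt9: dominated by Opt2 (cost 93≤275, power draw 65≤104, sample rate 534≥506).
Opt10: dominated by Opt5 (cost 84≤131, power draw 14≤37, sample rate 486≥23).
Opt11: not dominated.
Opt12: dominated by Opt6 (cost 162≤264, power draw 69≤104, sample rate 758≥556).

Opt1, Opt2, Opt5, Opt7, Opt8, Opt11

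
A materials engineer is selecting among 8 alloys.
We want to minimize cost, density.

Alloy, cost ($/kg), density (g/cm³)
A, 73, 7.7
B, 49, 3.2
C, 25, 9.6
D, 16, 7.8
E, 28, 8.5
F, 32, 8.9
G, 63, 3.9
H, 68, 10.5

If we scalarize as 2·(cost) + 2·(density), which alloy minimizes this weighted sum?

A: 2·73 + 2·7.7 = 161.4
B: 2·49 + 2·3.2 = 104.4
C: 2·25 + 2·9.6 = 69.2
D: 2·16 + 2·7.8 = 47.6
E: 2·28 + 2·8.5 = 73.0
F: 2·32 + 2·8.9 = 81.8
G: 2·63 + 2·3.9 = 133.8
H: 2·68 + 2·10.5 = 157.0
Lowest: D at 47.6.

D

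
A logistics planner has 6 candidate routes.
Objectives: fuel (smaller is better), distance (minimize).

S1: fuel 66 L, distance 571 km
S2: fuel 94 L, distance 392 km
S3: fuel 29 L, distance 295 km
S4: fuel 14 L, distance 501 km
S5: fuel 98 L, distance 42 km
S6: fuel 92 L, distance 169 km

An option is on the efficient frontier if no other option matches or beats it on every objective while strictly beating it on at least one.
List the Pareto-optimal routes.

S3, S4, S5, S6

S1: dominated by S3 (fuel 29≤66, distance 295≤571).
S2: dominated by S3 (fuel 29≤94, distance 295≤392).
S3: not dominated.
S4: not dominated (best fuel).
S5: not dominated (best distance).
S6: not dominated.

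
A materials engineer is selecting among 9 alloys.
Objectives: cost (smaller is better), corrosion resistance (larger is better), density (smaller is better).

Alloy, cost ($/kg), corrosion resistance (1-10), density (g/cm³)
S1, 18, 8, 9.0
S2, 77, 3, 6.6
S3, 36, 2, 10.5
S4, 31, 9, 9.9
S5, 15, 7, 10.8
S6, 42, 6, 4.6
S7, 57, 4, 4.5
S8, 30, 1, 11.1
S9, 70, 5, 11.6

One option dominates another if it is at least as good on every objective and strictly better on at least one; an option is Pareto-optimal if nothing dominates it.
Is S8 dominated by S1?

S1 vs S8: cost 18≤30, corrosion resistance 8≥1, density 9.0≤11.1 — S1 is at least as good on every objective with at least one strict improvement.

Yes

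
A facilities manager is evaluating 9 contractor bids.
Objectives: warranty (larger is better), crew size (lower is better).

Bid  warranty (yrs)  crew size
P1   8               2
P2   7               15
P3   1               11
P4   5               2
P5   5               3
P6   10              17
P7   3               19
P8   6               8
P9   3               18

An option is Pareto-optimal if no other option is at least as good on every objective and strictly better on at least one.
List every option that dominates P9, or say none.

P1: warranty 8≥3, crew size 2≤18 — dominates P9.
P2: warranty 7≥3, crew size 15≤18 — dominates P9.
P4: warranty 5≥3, crew size 2≤18 — dominates P9.
P5: warranty 5≥3, crew size 3≤18 — dominates P9.
P6: warranty 10≥3, crew size 17≤18 — dominates P9.
P8: warranty 6≥3, crew size 8≤18 — dominates P9.
Others (P3, P7) are each worse than P9 on at least one objective.

P1, P2, P4, P5, P6, P8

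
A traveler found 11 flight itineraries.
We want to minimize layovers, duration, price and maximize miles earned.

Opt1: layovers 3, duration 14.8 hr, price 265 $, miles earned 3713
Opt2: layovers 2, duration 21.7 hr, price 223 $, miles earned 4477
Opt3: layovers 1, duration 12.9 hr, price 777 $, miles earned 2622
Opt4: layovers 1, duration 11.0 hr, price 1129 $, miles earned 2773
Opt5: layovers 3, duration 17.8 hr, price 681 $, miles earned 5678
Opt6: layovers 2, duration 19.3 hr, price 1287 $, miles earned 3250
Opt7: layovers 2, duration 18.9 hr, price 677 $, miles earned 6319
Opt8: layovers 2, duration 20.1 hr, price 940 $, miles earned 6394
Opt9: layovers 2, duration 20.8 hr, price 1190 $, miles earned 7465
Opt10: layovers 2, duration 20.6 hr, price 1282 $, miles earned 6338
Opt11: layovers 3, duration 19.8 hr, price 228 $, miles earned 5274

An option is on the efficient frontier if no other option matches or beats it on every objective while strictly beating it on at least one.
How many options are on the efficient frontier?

Opt1: not dominated.
Opt2: not dominated (best price).
Opt3: not dominated.
Opt4: not dominated (best duration).
Opt5: not dominated.
Opt6: dominated by Opt7 (layovers 2≤2, duration 18.9≤19.3, price 677≤1287, miles earned 6319≥3250).
Opt7: not dominated.
Opt8: not dominated.
Opt9: not dominated (best miles earned).
Opt10: dominated by Opt8 (layovers 2≤2, duration 20.1≤20.6, price 940≤1282, miles earned 6394≥6338).
Opt11: not dominated.
Pareto-optimal: Opt1, Opt2, Opt3, Opt4, Opt5, Opt7, Opt8, Opt9, Opt11 → 9.

9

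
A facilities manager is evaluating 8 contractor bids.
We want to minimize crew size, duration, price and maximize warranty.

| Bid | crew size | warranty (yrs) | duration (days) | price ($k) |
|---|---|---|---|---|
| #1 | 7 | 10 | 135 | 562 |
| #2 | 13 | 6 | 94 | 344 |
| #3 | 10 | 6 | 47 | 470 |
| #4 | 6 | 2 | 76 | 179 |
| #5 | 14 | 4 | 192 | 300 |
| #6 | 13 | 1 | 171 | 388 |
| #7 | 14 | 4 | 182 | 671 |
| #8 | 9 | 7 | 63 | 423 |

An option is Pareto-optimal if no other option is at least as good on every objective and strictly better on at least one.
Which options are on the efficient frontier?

#1: not dominated (best warranty).
#2: not dominated.
#3: not dominated (best duration).
#4: not dominated (best crew size).
#5: not dominated.
#6: dominated by #2 (crew size 13≤13, warranty 6≥1, duration 94≤171, price 344≤388).
#7: dominated by #1 (crew size 7≤14, warranty 10≥4, duration 135≤182, price 562≤671).
#8: not dominated.

#1, #2, #3, #4, #5, #8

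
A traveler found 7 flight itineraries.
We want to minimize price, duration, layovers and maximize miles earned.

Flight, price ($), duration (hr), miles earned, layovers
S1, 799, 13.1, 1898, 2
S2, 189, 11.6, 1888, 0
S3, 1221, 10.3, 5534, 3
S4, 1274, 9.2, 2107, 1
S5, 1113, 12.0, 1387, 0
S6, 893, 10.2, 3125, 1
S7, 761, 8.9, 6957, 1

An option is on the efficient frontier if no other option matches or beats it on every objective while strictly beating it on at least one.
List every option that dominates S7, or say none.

none

S1: worse on price (799 vs 761).
S2: worse on duration (11.6 vs 8.9).
S3: worse on price (1221 vs 761).
S4: worse on price (1274 vs 761).
S5: worse on price (1113 vs 761).
S6: worse on price (893 vs 761).
No option dominates S7.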